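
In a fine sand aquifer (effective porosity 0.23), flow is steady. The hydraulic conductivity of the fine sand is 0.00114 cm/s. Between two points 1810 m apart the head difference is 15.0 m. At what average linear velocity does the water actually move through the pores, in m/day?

Convert K: 0.00114 cm/s × 864 = 0.9850 m/day.
Hydraulic gradient i = Δh / L = 15.0 / 1810 = 0.008287.
Darcy flux q = K · i = 0.9850 × 0.008287 = 0.008163 m/day.
Seepage velocity v = q / n_e = 0.008163 / 0.23 = 0.03549 m/day.

0.0355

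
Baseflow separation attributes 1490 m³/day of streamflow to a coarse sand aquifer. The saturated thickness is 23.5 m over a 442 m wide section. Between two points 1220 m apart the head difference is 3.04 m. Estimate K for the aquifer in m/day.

57.6

Cross-sectional area A = 442 × 23.5 = 10387 m².
Hydraulic gradient i = Δh / L = 3.04 / 1220 = 0.002492.
From Q = K·A·i, K = Q / (A·i) = 1490 / (10387 × 0.002492) = 57.57 m/day.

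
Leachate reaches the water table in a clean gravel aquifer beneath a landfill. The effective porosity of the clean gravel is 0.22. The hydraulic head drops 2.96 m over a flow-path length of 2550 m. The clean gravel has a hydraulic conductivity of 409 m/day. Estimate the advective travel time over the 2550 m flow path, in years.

Hydraulic gradient i = Δh / L = 2.96 / 2550 = 0.001161.
Darcy flux q = K · i = 409.0 × 0.001161 = 0.4748 m/day.
Seepage velocity v = q / n_e = 0.4748 / 0.22 = 2.158 m/day.
Travel time t = L / v = 2550 / 2.158 = 1182 days = 3.235 years.

3.24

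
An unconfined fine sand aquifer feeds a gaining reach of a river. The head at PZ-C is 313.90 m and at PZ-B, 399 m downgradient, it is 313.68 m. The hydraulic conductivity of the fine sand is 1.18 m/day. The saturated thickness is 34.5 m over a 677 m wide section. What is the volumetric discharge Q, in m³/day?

15.2

Cross-sectional area A = 677 × 34.5 = 23356 m².
Hydraulic gradient i = (313.90 − 313.68) / 399 = 0.22 / 399 = 0.0005514.
Darcy's law: Q = K · A · i = 1.180 × 23356 × 0.0005514 = 15.20 m³/day.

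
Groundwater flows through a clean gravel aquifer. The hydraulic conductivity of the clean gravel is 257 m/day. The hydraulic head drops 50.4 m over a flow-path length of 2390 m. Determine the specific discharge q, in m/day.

5.42

Hydraulic gradient i = Δh / L = 50.4 / 2390 = 0.02109.
Specific discharge q = K · i = 257.0 × 0.02109 = 5.420 m/day.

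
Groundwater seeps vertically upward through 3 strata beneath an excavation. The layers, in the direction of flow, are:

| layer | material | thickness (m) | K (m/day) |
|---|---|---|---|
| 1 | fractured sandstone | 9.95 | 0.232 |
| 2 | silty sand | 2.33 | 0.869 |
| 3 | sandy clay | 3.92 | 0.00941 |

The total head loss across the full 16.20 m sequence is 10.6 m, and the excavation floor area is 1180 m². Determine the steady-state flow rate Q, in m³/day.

27.1

Flow is perpendicular to layering, so the layers act in series and the equivalent K is the thickness-weighted harmonic mean.
Total thickness L = 9.95 + 2.33 + 3.92 = 16.20 m.
Σ(b_i/K_i) = 9.95/0.232 + 2.33/0.869 + 3.92/0.00941 = 462.1 d.
K_eq = L / Σ(b_i/K_i) = 16.20 / 462.1 = 0.03505 m/day.
Q = K_eq · A · (Δh/L) = 0.03505 × 1180 × (10.6/16.20) = 27.06 m³/day.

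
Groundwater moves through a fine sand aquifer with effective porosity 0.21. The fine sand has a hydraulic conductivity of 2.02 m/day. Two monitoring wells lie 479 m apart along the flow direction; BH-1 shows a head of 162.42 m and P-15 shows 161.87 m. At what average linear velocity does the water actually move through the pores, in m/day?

Hydraulic gradient i = (162.42 − 161.87) / 479 = 0.55 / 479 = 0.001148.
Darcy flux q = K · i = 2.020 × 0.001148 = 0.002319 m/day.
Seepage velocity v = q / n_e = 0.002319 / 0.21 = 0.01104 m/day.

0.0110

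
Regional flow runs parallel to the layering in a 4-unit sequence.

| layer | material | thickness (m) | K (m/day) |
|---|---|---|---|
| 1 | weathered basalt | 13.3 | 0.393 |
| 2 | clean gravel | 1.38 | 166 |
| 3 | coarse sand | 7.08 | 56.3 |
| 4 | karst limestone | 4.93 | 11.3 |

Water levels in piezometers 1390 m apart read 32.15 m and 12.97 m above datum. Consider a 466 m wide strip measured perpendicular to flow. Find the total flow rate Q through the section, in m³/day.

Flow is parallel to layering, so each bed carries its own Darcy discharge and the transmissivities add.
Σ(K_i·b_i) = 0.393×13.3 + 166×1.38 + 56.3×7.08 + 11.3×4.93 = 688.6 m²/day.
Hydraulic gradient i = (32.15 − 12.97) / 1390 = 19.18 / 1390 = 0.01380.
Q = Σ(K_i·b_i) · W · i = 688.6 × 466 × 0.01380 = 4428 m³/day.

4430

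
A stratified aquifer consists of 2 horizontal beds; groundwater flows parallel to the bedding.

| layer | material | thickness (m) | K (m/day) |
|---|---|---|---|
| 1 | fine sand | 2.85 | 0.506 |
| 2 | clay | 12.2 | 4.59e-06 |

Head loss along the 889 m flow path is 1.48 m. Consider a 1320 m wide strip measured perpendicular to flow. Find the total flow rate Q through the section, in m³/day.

Flow is parallel to layering, so each bed carries its own Darcy discharge and the transmissivities add.
Σ(K_i·b_i) = 0.506×2.85 + 4.59e-06×12.2 = 1.442 m²/day.
Hydraulic gradient i = Δh / L = 1.48 / 889 = 0.001665.
Q = Σ(K_i·b_i) · W · i = 1.442 × 1320 × 0.001665 = 3.169 m³/day.

3.17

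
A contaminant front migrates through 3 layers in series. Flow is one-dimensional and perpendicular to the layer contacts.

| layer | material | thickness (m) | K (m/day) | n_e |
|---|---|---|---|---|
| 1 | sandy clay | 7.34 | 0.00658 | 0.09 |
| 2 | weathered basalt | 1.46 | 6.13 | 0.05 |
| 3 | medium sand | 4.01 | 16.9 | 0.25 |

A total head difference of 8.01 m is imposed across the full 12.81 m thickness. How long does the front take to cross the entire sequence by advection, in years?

0.662

With flow normal to the layers, continuity requires the same specific discharge q through every layer.
Σ(b_i/K_i) = 7.34/0.00658 + 1.46/6.13 + 4.01/16.9 = 1116 d.
q = Δh / Σ(b_i/K_i) = 8.01 / 1116 = 0.007178 m/day.
In each layer the seepage velocity is v_i = q/n_i, so the layer transit time is t_i = b_i·n_i / q:
  layer 1 (sandy clay): t_1 = 7.34 × 0.09 / 0.007178 = 92.04 d
  layer 2 (weathered basalt): t_2 = 1.46 × 0.05 / 0.007178 = 10.17 d
  layer 3 (medium sand): t_3 = 4.01 × 0.25 / 0.007178 = 139.7 d
Total t = Σ t_i = 241.9 days = 0.6622 years.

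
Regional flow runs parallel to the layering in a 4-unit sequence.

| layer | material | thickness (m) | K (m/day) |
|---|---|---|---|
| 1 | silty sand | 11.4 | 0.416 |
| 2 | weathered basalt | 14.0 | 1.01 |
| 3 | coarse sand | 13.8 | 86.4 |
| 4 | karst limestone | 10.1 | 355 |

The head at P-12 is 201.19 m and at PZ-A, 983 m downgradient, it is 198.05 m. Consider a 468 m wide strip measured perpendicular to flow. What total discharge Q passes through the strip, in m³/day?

Flow is parallel to layering, so each bed carries its own Darcy discharge and the transmissivities add.
Σ(K_i·b_i) = 0.416×11.4 + 1.01×14.0 + 86.4×13.8 + 355×10.1 = 4797 m²/day.
Hydraulic gradient i = (201.19 − 198.05) / 983 = 3.14 / 983 = 0.003194.
Q = Σ(K_i·b_i) · W · i = 4797 × 468 × 0.003194 = 7171 m³/day.

7170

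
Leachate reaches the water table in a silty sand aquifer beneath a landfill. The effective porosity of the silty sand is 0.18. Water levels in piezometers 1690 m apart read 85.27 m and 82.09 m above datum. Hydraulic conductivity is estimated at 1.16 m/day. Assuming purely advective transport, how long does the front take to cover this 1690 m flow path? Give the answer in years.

382

Hydraulic gradient i = (85.27 − 82.09) / 1690 = 3.18 / 1690 = 0.001882.
Darcy flux q = K · i = 1.160 × 0.001882 = 0.002183 m/day.
Seepage velocity v = q / n_e = 0.002183 / 0.18 = 0.01213 m/day.
Travel time t = L / v = 1690 / 0.01213 = 1.394e+05 days = 381.6 years.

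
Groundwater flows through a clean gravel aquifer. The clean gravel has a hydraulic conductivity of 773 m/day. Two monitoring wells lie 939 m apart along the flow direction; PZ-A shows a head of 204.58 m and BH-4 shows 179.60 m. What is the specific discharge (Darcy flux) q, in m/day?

Hydraulic gradient i = (204.58 − 179.60) / 939 = 24.98 / 939 = 0.02660.
Specific discharge q = K · i = 773.0 × 0.02660 = 20.56 m/day.

20.6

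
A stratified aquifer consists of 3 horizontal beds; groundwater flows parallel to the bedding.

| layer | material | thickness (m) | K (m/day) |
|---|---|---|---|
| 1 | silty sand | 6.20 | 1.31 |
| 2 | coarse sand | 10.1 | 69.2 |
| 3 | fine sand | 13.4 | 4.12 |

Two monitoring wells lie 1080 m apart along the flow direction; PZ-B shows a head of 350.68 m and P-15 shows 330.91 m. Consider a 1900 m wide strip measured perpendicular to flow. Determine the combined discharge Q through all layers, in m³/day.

26500

Flow is parallel to layering, so each bed carries its own Darcy discharge and the transmissivities add.
Σ(K_i·b_i) = 1.31×6.20 + 69.2×10.1 + 4.12×13.4 = 762.2 m²/day.
Hydraulic gradient i = (350.68 − 330.91) / 1080 = 19.77 / 1080 = 0.01831.
Q = Σ(K_i·b_i) · W · i = 762.2 × 1900 × 0.01831 = 26511 m³/day.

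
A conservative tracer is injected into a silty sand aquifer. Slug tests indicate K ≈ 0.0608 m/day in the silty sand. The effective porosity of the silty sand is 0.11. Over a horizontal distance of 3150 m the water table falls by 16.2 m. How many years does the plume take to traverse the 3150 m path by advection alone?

Hydraulic gradient i = Δh / L = 16.2 / 3150 = 0.005143.
Darcy flux q = K · i = 0.06080 × 0.005143 = 0.0003127 m/day.
Seepage velocity v = q / n_e = 0.0003127 / 0.11 = 0.002843 m/day.
Travel time t = L / v = 3150 / 0.002843 = 1.108e+06 days = 3034 years.

3030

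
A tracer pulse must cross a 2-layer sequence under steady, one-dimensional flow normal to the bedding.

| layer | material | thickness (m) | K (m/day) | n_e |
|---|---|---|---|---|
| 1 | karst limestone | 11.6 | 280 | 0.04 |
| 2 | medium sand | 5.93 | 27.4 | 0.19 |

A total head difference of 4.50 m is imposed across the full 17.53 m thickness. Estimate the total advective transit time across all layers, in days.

0.0911

With flow normal to the layers, continuity requires the same specific discharge q through every layer.
Σ(b_i/K_i) = 11.6/280 + 5.93/27.4 = 0.2579 d.
q = Δh / Σ(b_i/K_i) = 4.50 / 0.2579 = 17.45 m/day.
In each layer the seepage velocity is v_i = q/n_i, so the layer transit time is t_i = b_i·n_i / q:
  layer 1 (karst limestone): t_1 = 11.6 × 0.04 / 17.45 = 0.02659 d
  layer 2 (medium sand): t_2 = 5.93 × 0.19 / 17.45 = 0.06456 d
Total t = Σ t_i = 0.09115 days.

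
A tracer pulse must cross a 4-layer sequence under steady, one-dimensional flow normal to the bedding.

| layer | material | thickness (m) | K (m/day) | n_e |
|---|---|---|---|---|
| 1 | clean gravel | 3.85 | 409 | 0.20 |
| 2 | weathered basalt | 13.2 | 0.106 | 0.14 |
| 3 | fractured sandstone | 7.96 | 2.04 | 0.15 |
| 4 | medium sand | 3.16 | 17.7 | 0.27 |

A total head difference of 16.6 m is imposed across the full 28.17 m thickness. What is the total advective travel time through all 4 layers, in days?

36.1

With flow normal to the layers, continuity requires the same specific discharge q through every layer.
Σ(b_i/K_i) = 3.85/409 + 13.2/0.106 + 7.96/2.04 + 3.16/17.7 = 128.6 d.
q = Δh / Σ(b_i/K_i) = 16.6 / 128.6 = 0.1291 m/day.
In each layer the seepage velocity is v_i = q/n_i, so the layer transit time is t_i = b_i·n_i / q:
  layer 1 (clean gravel): t_1 = 3.85 × 0.20 / 0.1291 = 5.966 d
  layer 2 (weathered basalt): t_2 = 13.2 × 0.14 / 0.1291 = 14.32 d
  layer 3 (fractured sandstone): t_3 = 7.96 × 0.15 / 0.1291 = 9.251 d
  layer 4 (medium sand): t_4 = 3.16 × 0.27 / 0.1291 = 6.611 d
Total t = Σ t_i = 36.15 days.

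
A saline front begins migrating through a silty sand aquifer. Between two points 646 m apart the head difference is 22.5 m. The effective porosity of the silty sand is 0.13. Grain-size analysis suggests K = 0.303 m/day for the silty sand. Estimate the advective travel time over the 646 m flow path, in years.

21.8

Hydraulic gradient i = Δh / L = 22.5 / 646 = 0.03483.
Darcy flux q = K · i = 0.3030 × 0.03483 = 0.01055 m/day.
Seepage velocity v = q / n_e = 0.01055 / 0.13 = 0.08118 m/day.
Travel time t = L / v = 646 / 0.08118 = 7958 days = 21.79 years.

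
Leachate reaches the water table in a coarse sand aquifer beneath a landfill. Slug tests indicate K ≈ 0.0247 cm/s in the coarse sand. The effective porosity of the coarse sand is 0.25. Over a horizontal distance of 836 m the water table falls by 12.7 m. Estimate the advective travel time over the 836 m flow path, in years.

1.77

Convert K: 0.0247 cm/s × 864 = 21.34 m/day.
Hydraulic gradient i = Δh / L = 12.7 / 836 = 0.01519.
Darcy flux q = K · i = 21.34 × 0.01519 = 0.3242 m/day.
Seepage velocity v = q / n_e = 0.3242 / 0.25 = 1.297 m/day.
Travel time t = L / v = 836 / 1.297 = 644.7 days = 1.765 years.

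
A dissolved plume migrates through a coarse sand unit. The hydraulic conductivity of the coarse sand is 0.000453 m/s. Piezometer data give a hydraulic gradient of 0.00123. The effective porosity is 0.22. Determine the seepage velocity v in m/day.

Convert K: 0.000453 m/s × 86400 = 39.14 m/day.
Hydraulic gradient i = 0.00123.
Darcy flux q = K · i = 39.14 × 0.001230 = 0.04814 m/day.
Seepage velocity v = q / n_e = 0.04814 / 0.22 = 0.2188 m/day.

0.219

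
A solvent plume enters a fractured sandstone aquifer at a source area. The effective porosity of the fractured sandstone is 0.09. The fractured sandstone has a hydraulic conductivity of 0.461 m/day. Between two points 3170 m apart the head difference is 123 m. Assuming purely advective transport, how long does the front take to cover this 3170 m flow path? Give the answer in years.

43.7

Hydraulic gradient i = Δh / L = 123 / 3170 = 0.03880.
Darcy flux q = K · i = 0.4610 × 0.03880 = 0.01789 m/day.
Seepage velocity v = q / n_e = 0.01789 / 0.09 = 0.1987 m/day.
Travel time t = L / v = 3170 / 0.1987 = 15950 days = 43.67 years.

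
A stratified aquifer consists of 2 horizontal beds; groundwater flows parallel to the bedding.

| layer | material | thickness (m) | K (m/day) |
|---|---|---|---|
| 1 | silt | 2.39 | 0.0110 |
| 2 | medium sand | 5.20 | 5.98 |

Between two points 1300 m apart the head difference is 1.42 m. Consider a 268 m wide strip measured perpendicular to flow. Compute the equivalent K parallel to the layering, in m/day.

4.10

Flow is parallel to layering, so each bed carries its own Darcy discharge and the transmissivities add.
Σ(K_i·b_i) = 0.0110×2.39 + 5.98×5.20 = 31.12 m²/day.
Total thickness b = 7.590 m, so K_eq = Σ(K_i·b_i)/b = 4.100 m/day.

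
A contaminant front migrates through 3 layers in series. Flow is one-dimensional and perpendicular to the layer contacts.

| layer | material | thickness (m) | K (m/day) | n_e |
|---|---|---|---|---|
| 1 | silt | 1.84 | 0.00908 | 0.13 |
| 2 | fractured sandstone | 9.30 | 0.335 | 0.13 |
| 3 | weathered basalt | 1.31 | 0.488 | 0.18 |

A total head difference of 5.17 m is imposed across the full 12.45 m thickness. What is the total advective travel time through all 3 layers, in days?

With flow normal to the layers, continuity requires the same specific discharge q through every layer.
Σ(b_i/K_i) = 1.84/0.00908 + 9.30/0.335 + 1.31/0.488 = 233.1 d.
q = Δh / Σ(b_i/K_i) = 5.17 / 233.1 = 0.02218 m/day.
In each layer the seepage velocity is v_i = q/n_i, so the layer transit time is t_i = b_i·n_i / q:
  layer 1 (silt): t_1 = 1.84 × 0.13 / 0.02218 = 10.78 d
  layer 2 (fractured sandstone): t_2 = 9.30 × 0.13 / 0.02218 = 54.51 d
  layer 3 (weathered basalt): t_3 = 1.31 × 0.18 / 0.02218 = 10.63 d
Total t = Σ t_i = 75.92 days.

75.9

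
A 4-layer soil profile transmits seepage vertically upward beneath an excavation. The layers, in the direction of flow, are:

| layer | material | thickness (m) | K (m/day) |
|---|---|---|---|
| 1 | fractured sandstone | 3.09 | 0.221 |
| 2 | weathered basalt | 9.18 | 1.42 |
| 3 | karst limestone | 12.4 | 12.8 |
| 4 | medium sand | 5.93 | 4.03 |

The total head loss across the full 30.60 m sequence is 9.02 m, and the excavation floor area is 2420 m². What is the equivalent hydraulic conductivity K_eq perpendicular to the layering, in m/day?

Flow is perpendicular to layering, so the layers act in series and the equivalent K is the thickness-weighted harmonic mean.
Total thickness L = 3.09 + 9.18 + 12.4 + 5.93 = 30.60 m.
Σ(b_i/K_i) = 3.09/0.221 + 9.18/1.42 + 12.4/12.8 + 5.93/4.03 = 22.89 d.
K_eq = L / Σ(b_i/K_i) = 30.60 / 22.89 = 1.337 m/day.

1.34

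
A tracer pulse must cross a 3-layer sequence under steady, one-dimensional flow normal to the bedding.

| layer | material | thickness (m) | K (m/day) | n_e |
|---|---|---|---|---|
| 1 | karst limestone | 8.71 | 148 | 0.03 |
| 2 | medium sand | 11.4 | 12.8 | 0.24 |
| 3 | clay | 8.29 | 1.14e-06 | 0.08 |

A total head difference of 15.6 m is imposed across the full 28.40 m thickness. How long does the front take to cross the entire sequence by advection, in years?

4670

With flow normal to the layers, continuity requires the same specific discharge q through every layer.
Σ(b_i/K_i) = 8.71/148 + 11.4/12.8 + 8.29/1.14e-06 = 7.272e+06 d.
q = Δh / Σ(b_i/K_i) = 15.6 / 7.272e+06 = 2.145e-06 m/day.
In each layer the seepage velocity is v_i = q/n_i, so the layer transit time is t_i = b_i·n_i / q:
  layer 1 (karst limestone): t_1 = 8.71 × 0.03 / 2.145e-06 = 1.218e+05 d
  layer 2 (medium sand): t_2 = 11.4 × 0.24 / 2.145e-06 = 1.275e+06 d
  layer 3 (clay): t_3 = 8.29 × 0.08 / 2.145e-06 = 3.092e+05 d
Total t = Σ t_i = 1.706e+06 days = 4672 years.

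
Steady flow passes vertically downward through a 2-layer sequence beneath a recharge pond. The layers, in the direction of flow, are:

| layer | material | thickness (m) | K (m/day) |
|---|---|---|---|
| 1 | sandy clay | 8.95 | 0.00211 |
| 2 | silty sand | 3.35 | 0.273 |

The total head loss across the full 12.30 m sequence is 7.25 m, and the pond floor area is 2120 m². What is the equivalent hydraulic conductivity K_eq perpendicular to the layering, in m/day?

0.00289

Flow is perpendicular to layering, so the layers act in series and the equivalent K is the thickness-weighted harmonic mean.
Total thickness L = 8.95 + 3.35 = 12.30 m.
Σ(b_i/K_i) = 8.95/0.00211 + 3.35/0.273 = 4254 d.
K_eq = L / Σ(b_i/K_i) = 12.30 / 4254 = 0.002891 m/day.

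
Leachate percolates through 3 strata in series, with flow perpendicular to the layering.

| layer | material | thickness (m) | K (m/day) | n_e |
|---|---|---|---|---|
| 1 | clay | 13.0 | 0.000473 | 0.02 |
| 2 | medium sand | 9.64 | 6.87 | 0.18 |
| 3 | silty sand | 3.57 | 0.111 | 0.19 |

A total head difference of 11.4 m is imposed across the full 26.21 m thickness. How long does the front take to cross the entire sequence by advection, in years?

With flow normal to the layers, continuity requires the same specific discharge q through every layer.
Σ(b_i/K_i) = 13.0/0.000473 + 9.64/6.87 + 3.57/0.111 = 27518 d.
q = Δh / Σ(b_i/K_i) = 11.4 / 27518 = 0.0004143 m/day.
In each layer the seepage velocity is v_i = q/n_i, so the layer transit time is t_i = b_i·n_i / q:
  layer 1 (clay): t_1 = 13.0 × 0.02 / 0.0004143 = 627.6 d
  layer 2 (medium sand): t_2 = 9.64 × 0.18 / 0.0004143 = 4188 d
  layer 3 (silty sand): t_3 = 3.57 × 0.19 / 0.0004143 = 1637 d
Total t = Σ t_i = 6453 days = 17.67 years.

17.7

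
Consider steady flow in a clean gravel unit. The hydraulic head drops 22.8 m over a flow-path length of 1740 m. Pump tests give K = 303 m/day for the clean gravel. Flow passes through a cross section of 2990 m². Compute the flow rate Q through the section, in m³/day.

Hydraulic gradient i = Δh / L = 22.8 / 1740 = 0.01310.
Darcy's law: Q = K · A · i = 303.0 × 2990 × 0.01310 = 11871 m³/day.

11900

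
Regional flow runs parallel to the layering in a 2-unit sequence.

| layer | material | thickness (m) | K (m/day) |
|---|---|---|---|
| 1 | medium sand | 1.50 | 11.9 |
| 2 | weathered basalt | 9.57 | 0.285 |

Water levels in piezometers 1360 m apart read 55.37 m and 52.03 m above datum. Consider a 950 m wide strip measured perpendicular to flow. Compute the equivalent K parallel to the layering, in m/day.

Flow is parallel to layering, so each bed carries its own Darcy discharge and the transmissivities add.
Σ(K_i·b_i) = 11.9×1.50 + 0.285×9.57 = 20.58 m²/day.
Total thickness b = 11.07 m, so K_eq = Σ(K_i·b_i)/b = 1.859 m/day.

1.86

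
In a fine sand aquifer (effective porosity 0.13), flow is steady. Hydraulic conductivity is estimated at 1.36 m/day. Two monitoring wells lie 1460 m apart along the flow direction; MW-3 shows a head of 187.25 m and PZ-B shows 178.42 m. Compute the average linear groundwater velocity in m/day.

Hydraulic gradient i = (187.25 − 178.42) / 1460 = 8.83 / 1460 = 0.006048.
Darcy flux q = K · i = 1.360 × 0.006048 = 0.008225 m/day.
Seepage velocity v = q / n_e = 0.008225 / 0.13 = 0.06327 m/day.

0.0633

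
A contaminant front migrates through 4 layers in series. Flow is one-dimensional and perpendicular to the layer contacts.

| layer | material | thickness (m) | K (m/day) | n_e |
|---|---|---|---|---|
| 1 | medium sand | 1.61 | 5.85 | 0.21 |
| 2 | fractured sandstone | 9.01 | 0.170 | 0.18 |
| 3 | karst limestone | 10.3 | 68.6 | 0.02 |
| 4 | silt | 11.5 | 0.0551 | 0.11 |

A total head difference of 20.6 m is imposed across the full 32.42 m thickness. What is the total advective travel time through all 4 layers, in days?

43.7

With flow normal to the layers, continuity requires the same specific discharge q through every layer.
Σ(b_i/K_i) = 1.61/5.85 + 9.01/0.170 + 10.3/68.6 + 11.5/0.0551 = 262.1 d.
q = Δh / Σ(b_i/K_i) = 20.6 / 262.1 = 0.07858 m/day.
In each layer the seepage velocity is v_i = q/n_i, so the layer transit time is t_i = b_i·n_i / q:
  layer 1 (medium sand): t_1 = 1.61 × 0.21 / 0.07858 = 4.302 d
  layer 2 (fractured sandstone): t_2 = 9.01 × 0.18 / 0.07858 = 20.64 d
  layer 3 (karst limestone): t_3 = 10.3 × 0.02 / 0.07858 = 2.621 d
  layer 4 (silt): t_4 = 11.5 × 0.11 / 0.07858 = 16.10 d
Total t = Σ t_i = 43.66 days.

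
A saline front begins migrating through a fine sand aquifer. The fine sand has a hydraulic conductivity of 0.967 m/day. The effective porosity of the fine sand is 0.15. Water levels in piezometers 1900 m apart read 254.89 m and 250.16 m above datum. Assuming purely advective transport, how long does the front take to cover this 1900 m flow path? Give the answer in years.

Hydraulic gradient i = (254.89 − 250.16) / 1900 = 4.73 / 1900 = 0.002489.
Darcy flux q = K · i = 0.9670 × 0.002489 = 0.002407 m/day.
Seepage velocity v = q / n_e = 0.002407 / 0.15 = 0.01605 m/day.
Travel time t = L / v = 1900 / 0.01605 = 1.184e+05 days = 324.1 years.

324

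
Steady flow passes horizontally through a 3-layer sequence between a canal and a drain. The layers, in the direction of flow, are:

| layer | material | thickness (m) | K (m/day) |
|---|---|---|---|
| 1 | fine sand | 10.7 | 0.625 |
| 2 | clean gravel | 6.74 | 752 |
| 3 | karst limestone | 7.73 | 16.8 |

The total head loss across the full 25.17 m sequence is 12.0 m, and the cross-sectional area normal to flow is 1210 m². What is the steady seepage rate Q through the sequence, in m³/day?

Flow is perpendicular to layering, so the layers act in series and the equivalent K is the thickness-weighted harmonic mean.
Total thickness L = 10.7 + 6.74 + 7.73 = 25.17 m.
Σ(b_i/K_i) = 10.7/0.625 + 6.74/752 + 7.73/16.8 = 17.59 d.
K_eq = L / Σ(b_i/K_i) = 25.17 / 17.59 = 1.431 m/day.
Q = K_eq · A · (Δh/L) = 1.431 × 1210 × (12.0/25.17) = 825.5 m³/day.

826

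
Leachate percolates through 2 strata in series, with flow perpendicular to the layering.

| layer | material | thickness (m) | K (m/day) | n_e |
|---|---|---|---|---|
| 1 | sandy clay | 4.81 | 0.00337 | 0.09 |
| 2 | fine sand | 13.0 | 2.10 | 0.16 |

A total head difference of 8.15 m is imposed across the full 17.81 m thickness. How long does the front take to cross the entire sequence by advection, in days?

With flow normal to the layers, continuity requires the same specific discharge q through every layer.
Σ(b_i/K_i) = 4.81/0.00337 + 13.0/2.10 = 1433 d.
q = Δh / Σ(b_i/K_i) = 8.15 / 1433 = 0.005685 m/day.
In each layer the seepage velocity is v_i = q/n_i, so the layer transit time is t_i = b_i·n_i / q:
  layer 1 (sandy clay): t_1 = 4.81 × 0.09 / 0.005685 = 76.14 d
  layer 2 (fine sand): t_2 = 13.0 × 0.16 / 0.005685 = 365.8 d
Total t = Σ t_i = 442.0 days.

442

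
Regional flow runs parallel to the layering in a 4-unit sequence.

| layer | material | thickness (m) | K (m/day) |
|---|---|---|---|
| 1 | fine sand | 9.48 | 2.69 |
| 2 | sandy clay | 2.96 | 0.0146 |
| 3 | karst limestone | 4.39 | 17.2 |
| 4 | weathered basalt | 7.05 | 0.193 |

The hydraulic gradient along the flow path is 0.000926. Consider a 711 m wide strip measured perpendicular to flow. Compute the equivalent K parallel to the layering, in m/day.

Flow is parallel to layering, so each bed carries its own Darcy discharge and the transmissivities add.
Σ(K_i·b_i) = 2.69×9.48 + 0.0146×2.96 + 17.2×4.39 + 0.193×7.05 = 102.4 m²/day.
Total thickness b = 23.88 m, so K_eq = Σ(K_i·b_i)/b = 4.289 m/day.

4.29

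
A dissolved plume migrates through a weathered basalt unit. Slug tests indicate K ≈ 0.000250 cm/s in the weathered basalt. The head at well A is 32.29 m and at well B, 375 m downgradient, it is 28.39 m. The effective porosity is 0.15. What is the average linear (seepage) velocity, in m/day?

Convert K: 0.000250 cm/s × 864 = 0.2160 m/day.
Hydraulic gradient i = (32.29 − 28.39) / 375 = 3.9 / 375 = 0.01040.
Darcy flux q = K · i = 0.2160 × 0.01040 = 0.002246 m/day.
Seepage velocity v = q / n_e = 0.002246 / 0.15 = 0.01498 m/day.

0.0150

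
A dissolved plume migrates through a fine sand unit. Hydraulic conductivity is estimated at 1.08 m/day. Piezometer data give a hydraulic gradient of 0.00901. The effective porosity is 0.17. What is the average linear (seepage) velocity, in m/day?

Hydraulic gradient i = 0.00901.
Darcy flux q = K · i = 1.080 × 0.009010 = 0.009731 m/day.
Seepage velocity v = q / n_e = 0.009731 / 0.17 = 0.05724 m/day.

0.0572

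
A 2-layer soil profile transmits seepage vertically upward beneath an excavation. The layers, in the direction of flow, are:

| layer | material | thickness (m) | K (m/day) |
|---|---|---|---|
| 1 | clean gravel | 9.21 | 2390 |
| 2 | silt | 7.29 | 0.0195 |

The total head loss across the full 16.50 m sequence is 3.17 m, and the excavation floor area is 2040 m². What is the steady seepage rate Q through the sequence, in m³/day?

Flow is perpendicular to layering, so the layers act in series and the equivalent K is the thickness-weighted harmonic mean.
Total thickness L = 9.21 + 7.29 = 16.50 m.
Σ(b_i/K_i) = 9.21/2390 + 7.29/0.0195 = 373.9 d.
K_eq = L / Σ(b_i/K_i) = 16.50 / 373.9 = 0.04414 m/day.
Q = K_eq · A · (Δh/L) = 0.04414 × 2040 × (3.17/16.50) = 17.30 m³/day.

17.3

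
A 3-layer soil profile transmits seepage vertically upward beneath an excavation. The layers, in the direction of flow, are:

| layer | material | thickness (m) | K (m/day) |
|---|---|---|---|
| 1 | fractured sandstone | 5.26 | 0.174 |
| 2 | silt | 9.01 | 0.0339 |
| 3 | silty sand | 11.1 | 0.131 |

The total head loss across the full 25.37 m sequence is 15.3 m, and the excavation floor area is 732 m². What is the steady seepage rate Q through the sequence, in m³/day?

29.4

Flow is perpendicular to layering, so the layers act in series and the equivalent K is the thickness-weighted harmonic mean.
Total thickness L = 5.26 + 9.01 + 11.1 = 25.37 m.
Σ(b_i/K_i) = 5.26/0.174 + 9.01/0.0339 + 11.1/0.131 = 380.7 d.
K_eq = L / Σ(b_i/K_i) = 25.37 / 380.7 = 0.06663 m/day.
Q = K_eq · A · (Δh/L) = 0.06663 × 732 × (15.3/25.37) = 29.42 m³/day.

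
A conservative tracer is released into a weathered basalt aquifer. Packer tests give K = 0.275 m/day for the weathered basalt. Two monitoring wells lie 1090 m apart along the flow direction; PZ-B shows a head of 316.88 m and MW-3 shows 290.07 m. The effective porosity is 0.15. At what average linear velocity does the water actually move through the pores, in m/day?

0.0451

Hydraulic gradient i = (316.88 − 290.07) / 1090 = 26.81 / 1090 = 0.02460.
Darcy flux q = K · i = 0.2750 × 0.02460 = 0.006764 m/day.
Seepage velocity v = q / n_e = 0.006764 / 0.15 = 0.04509 m/day.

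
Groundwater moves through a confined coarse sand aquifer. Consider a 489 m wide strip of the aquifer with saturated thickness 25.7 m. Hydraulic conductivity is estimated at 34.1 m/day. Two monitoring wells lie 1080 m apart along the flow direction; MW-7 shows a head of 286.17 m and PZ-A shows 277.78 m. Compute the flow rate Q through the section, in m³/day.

Cross-sectional area A = 489 × 25.7 = 12567 m².
Hydraulic gradient i = (286.17 − 277.78) / 1080 = 8.39 / 1080 = 0.007769.
Darcy's law: Q = K · A · i = 34.10 × 12567 × 0.007769 = 3329 m³/day.

3330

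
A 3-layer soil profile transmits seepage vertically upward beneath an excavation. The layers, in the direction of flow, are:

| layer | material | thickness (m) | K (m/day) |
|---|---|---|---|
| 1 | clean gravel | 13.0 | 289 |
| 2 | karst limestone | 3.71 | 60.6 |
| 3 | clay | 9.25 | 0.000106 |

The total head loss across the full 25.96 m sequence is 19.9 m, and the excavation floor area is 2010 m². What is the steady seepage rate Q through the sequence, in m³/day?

Flow is perpendicular to layering, so the layers act in series and the equivalent K is the thickness-weighted harmonic mean.
Total thickness L = 13.0 + 3.71 + 9.25 = 25.96 m.
Σ(b_i/K_i) = 13.0/289 + 3.71/60.6 + 9.25/0.000106 = 87264 d.
K_eq = L / Σ(b_i/K_i) = 25.96 / 87264 = 0.0002975 m/day.
Q = K_eq · A · (Δh/L) = 0.0002975 × 2010 × (19.9/25.96) = 0.4584 m³/day.

0.458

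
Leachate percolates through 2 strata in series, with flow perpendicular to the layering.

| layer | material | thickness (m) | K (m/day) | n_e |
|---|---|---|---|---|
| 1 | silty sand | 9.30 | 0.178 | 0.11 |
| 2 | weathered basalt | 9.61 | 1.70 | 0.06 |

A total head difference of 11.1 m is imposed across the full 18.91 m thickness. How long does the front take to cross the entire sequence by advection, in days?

8.34

With flow normal to the layers, continuity requires the same specific discharge q through every layer.
Σ(b_i/K_i) = 9.30/0.178 + 9.61/1.70 = 57.90 d.
q = Δh / Σ(b_i/K_i) = 11.1 / 57.90 = 0.1917 m/day.
In each layer the seepage velocity is v_i = q/n_i, so the layer transit time is t_i = b_i·n_i / q:
  layer 1 (silty sand): t_1 = 9.30 × 0.11 / 0.1917 = 5.336 d
  layer 2 (weathered basalt): t_2 = 9.61 × 0.06 / 0.1917 = 3.008 d
Total t = Σ t_i = 8.344 days.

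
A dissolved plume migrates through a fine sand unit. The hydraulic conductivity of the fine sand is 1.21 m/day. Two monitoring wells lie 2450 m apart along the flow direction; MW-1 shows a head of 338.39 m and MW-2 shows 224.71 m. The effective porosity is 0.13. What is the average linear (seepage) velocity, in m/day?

Hydraulic gradient i = (338.39 − 224.71) / 2450 = 113.68 / 2450 = 0.04640.
Darcy flux q = K · i = 1.210 × 0.04640 = 0.05614 m/day.
Seepage velocity v = q / n_e = 0.05614 / 0.13 = 0.4319 m/day.

0.432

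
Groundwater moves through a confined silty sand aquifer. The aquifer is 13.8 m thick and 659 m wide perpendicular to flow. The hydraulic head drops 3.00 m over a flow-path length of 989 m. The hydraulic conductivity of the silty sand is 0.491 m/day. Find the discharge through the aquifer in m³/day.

Cross-sectional area A = 659 × 13.8 = 9094 m².
Hydraulic gradient i = Δh / L = 3.00 / 989 = 0.003033.
Darcy's law: Q = K · A · i = 0.4910 × 9094 × 0.003033 = 13.54 m³/day.

13.5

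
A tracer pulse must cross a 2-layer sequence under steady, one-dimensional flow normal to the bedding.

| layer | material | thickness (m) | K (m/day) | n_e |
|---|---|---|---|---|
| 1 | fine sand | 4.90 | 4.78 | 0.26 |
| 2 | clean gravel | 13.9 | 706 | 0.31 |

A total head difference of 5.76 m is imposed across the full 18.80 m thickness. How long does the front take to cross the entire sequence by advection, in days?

With flow normal to the layers, continuity requires the same specific discharge q through every layer.
Σ(b_i/K_i) = 4.90/4.78 + 13.9/706 = 1.045 d.
q = Δh / Σ(b_i/K_i) = 5.76 / 1.045 = 5.513 m/day.
In each layer the seepage velocity is v_i = q/n_i, so the layer transit time is t_i = b_i·n_i / q:
  layer 1 (fine sand): t_1 = 4.90 × 0.26 / 5.513 = 0.2311 d
  layer 2 (clean gravel): t_2 = 13.9 × 0.31 / 5.513 = 0.7816 d
Total t = Σ t_i = 1.013 days.

1.01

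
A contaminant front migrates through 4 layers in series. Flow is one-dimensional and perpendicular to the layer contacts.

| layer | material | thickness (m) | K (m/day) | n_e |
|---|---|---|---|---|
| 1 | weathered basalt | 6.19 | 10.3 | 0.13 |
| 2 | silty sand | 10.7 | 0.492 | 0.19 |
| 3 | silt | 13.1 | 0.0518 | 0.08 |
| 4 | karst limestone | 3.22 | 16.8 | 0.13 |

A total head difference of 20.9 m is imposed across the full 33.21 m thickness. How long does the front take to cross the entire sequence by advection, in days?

56.7

With flow normal to the layers, continuity requires the same specific discharge q through every layer.
Σ(b_i/K_i) = 6.19/10.3 + 10.7/0.492 + 13.1/0.0518 + 3.22/16.8 = 275.4 d.
q = Δh / Σ(b_i/K_i) = 20.9 / 275.4 = 0.07588 m/day.
In each layer the seepage velocity is v_i = q/n_i, so the layer transit time is t_i = b_i·n_i / q:
  layer 1 (weathered basalt): t_1 = 6.19 × 0.13 / 0.07588 = 10.60 d
  layer 2 (silty sand): t_2 = 10.7 × 0.19 / 0.07588 = 26.79 d
  layer 3 (silt): t_3 = 13.1 × 0.08 / 0.07588 = 13.81 d
  layer 4 (karst limestone): t_4 = 3.22 × 0.13 / 0.07588 = 5.517 d
Total t = Σ t_i = 56.73 days.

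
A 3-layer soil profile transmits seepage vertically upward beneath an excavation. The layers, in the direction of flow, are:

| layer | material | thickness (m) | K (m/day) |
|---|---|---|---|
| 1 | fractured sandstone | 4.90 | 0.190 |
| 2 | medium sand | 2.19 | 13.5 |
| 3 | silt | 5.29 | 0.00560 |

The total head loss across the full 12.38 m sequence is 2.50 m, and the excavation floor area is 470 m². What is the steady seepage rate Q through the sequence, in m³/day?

Flow is perpendicular to layering, so the layers act in series and the equivalent K is the thickness-weighted harmonic mean.
Total thickness L = 4.90 + 2.19 + 5.29 = 12.38 m.
Σ(b_i/K_i) = 4.90/0.190 + 2.19/13.5 + 5.29/0.00560 = 970.6 d.
K_eq = L / Σ(b_i/K_i) = 12.38 / 970.6 = 0.01276 m/day.
Q = K_eq · A · (Δh/L) = 0.01276 × 470 × (2.50/12.38) = 1.211 m³/day.

1.21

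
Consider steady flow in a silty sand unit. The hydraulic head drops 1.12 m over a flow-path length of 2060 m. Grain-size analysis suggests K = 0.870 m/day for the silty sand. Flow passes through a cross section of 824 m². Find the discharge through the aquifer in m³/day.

0.390

Hydraulic gradient i = Δh / L = 1.12 / 2060 = 0.0005437.
Darcy's law: Q = K · A · i = 0.8700 × 824.0 × 0.0005437 = 0.3898 m³/day.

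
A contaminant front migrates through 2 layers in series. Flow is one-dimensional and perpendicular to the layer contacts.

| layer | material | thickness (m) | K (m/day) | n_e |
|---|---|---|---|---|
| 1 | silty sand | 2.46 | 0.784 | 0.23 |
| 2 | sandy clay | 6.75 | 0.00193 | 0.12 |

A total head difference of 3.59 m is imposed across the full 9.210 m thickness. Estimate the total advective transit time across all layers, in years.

With flow normal to the layers, continuity requires the same specific discharge q through every layer.
Σ(b_i/K_i) = 2.46/0.784 + 6.75/0.00193 = 3501 d.
q = Δh / Σ(b_i/K_i) = 3.59 / 3501 = 0.001026 m/day.
In each layer the seepage velocity is v_i = q/n_i, so the layer transit time is t_i = b_i·n_i / q:
  layer 1 (silty sand): t_1 = 2.46 × 0.23 / 0.001026 = 551.7 d
  layer 2 (sandy clay): t_2 = 6.75 × 0.12 / 0.001026 = 789.8 d
Total t = Σ t_i = 1342 days = 3.673 years.

3.67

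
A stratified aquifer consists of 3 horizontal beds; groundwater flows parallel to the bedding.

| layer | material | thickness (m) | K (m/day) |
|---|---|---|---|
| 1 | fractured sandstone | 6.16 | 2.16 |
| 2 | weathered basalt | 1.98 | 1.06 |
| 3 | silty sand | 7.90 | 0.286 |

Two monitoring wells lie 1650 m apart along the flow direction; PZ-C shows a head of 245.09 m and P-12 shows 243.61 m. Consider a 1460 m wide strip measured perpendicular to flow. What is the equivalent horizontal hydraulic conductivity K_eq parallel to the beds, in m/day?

Flow is parallel to layering, so each bed carries its own Darcy discharge and the transmissivities add.
Σ(K_i·b_i) = 2.16×6.16 + 1.06×1.98 + 0.286×7.90 = 17.66 m²/day.
Total thickness b = 16.04 m, so K_eq = Σ(K_i·b_i)/b = 1.101 m/day.

1.10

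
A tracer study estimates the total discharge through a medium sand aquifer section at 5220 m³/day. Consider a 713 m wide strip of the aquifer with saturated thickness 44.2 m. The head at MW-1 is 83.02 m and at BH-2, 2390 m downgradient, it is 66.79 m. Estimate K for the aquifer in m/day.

Cross-sectional area A = 713 × 44.2 = 31515 m².
Hydraulic gradient i = (83.02 − 66.79) / 2390 = 16.23 / 2390 = 0.006791.
From Q = K·A·i, K = Q / (A·i) = 5220 / (31515 × 0.006791) = 24.39 m/day.

24.4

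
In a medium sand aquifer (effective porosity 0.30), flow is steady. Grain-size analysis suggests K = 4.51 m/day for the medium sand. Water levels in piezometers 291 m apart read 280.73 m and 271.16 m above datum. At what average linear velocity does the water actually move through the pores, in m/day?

Hydraulic gradient i = (280.73 − 271.16) / 291 = 9.57 / 291 = 0.03289.
Darcy flux q = K · i = 4.510 × 0.03289 = 0.1483 m/day.
Seepage velocity v = q / n_e = 0.1483 / 0.30 = 0.4944 m/day.

0.494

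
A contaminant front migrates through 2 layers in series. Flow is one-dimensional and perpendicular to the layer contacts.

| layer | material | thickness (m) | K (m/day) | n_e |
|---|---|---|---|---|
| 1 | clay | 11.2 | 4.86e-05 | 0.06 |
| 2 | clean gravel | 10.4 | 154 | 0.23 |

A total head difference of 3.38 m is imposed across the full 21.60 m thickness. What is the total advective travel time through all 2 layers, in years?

572

With flow normal to the layers, continuity requires the same specific discharge q through every layer.
Σ(b_i/K_i) = 11.2/4.86e-05 + 10.4/154 = 2.305e+05 d.
q = Δh / Σ(b_i/K_i) = 3.38 / 2.305e+05 = 1.467e-05 m/day.
In each layer the seepage velocity is v_i = q/n_i, so the layer transit time is t_i = b_i·n_i / q:
  layer 1 (clay): t_1 = 11.2 × 0.06 / 1.467e-05 = 45818 d
  layer 2 (clean gravel): t_2 = 10.4 × 0.23 / 1.467e-05 = 1.631e+05 d
Total t = Σ t_i = 2.089e+05 days = 572.0 years.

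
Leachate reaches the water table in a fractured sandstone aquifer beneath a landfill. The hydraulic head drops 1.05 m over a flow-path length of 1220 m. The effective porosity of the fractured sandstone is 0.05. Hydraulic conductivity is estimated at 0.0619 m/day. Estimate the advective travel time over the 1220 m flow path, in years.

Hydraulic gradient i = Δh / L = 1.05 / 1220 = 0.0008607.
Darcy flux q = K · i = 0.06190 × 0.0008607 = 5.327e-05 m/day.
Seepage velocity v = q / n_e = 5.327e-05 / 0.05 = 0.001065 m/day.
Travel time t = L / v = 1220 / 0.001065 = 1.145e+06 days = 3135 years.

3130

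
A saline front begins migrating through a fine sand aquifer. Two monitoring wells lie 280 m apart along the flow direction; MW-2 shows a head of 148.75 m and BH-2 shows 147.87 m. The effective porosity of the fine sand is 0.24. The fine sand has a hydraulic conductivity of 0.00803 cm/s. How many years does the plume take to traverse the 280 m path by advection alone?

Convert K: 0.00803 cm/s × 864 = 6.938 m/day.
Hydraulic gradient i = (148.75 − 147.87) / 280 = 0.88 / 280 = 0.003143.
Darcy flux q = K · i = 6.938 × 0.003143 = 0.02180 m/day.
Seepage velocity v = q / n_e = 0.02180 / 0.24 = 0.09085 m/day.
Travel time t = L / v = 280 / 0.09085 = 3082 days = 8.438 years.

8.44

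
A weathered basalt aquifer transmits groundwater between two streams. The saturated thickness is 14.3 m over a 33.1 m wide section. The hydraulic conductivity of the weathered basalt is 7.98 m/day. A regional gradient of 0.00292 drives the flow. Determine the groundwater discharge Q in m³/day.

Cross-sectional area A = 33.1 × 14.3 = 473.3 m².
Hydraulic gradient i = 0.00292.
Darcy's law: Q = K · A · i = 7.980 × 473.3 × 0.002920 = 11.03 m³/day.

11.0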